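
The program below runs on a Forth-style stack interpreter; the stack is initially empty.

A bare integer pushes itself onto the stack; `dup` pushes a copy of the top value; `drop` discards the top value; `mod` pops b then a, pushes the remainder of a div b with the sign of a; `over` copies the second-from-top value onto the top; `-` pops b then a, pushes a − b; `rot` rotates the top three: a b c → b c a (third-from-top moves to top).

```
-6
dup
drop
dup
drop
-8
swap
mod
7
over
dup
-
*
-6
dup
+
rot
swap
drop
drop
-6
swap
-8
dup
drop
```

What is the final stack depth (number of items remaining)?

3

-6   : [-6]
dup  : [-6, -6]
drop : [-6]
dup  : [-6, -6]
drop : [-6]
-8   : [-6, -8]
swap : [-8, -6]
mod  : [-2]
7    : [-2, 7]
over : [-2, 7, -2]
dup  : [-2, 7, -2, -2]
-    : [-2, 7, 0]
*    : [-2, 0]
-6   : [-2, 0, -6]
dup  : [-2, 0, -6, -6]
+    : [-2, 0, -12]
rot  : [0, -12, -2]
swap : [0, -2, -12]
drop : [0, -2]
drop : [0]
-6   : [0, -6]
swap : [-6, 0]
-8   : [-6, 0, -8]
dup  : [-6, 0, -8, -8]
drop : [-6, 0, -8]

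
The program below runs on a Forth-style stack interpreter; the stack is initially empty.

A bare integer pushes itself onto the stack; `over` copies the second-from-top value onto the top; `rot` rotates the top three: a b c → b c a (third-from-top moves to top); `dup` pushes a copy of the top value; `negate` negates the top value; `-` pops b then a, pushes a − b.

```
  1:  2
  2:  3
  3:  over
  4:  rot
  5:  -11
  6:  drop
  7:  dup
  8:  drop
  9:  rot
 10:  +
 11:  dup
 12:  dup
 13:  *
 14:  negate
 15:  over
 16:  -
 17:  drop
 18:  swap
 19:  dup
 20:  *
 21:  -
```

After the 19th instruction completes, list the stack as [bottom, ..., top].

2      : [2]
3      : [2, 3]
over   : [2, 3, 2]
rot    : [3, 2, 2]
-11    : [3, 2, 2, -11]
drop   : [3, 2, 2]
dup    : [3, 2, 2, 2]
drop   : [3, 2, 2]
rot    : [2, 2, 3]
+      : [2, 5]
dup    : [2, 5, 5]
dup    : [2, 5, 5, 5]
*      : [2, 5, 25]
negate : [2, 5, -25]
over   : [2, 5, -25, 5]
-      : [2, 5, -30]
drop   : [2, 5]
swap   : [5, 2]
dup    : [5, 2, 2]

[5, 2, 2]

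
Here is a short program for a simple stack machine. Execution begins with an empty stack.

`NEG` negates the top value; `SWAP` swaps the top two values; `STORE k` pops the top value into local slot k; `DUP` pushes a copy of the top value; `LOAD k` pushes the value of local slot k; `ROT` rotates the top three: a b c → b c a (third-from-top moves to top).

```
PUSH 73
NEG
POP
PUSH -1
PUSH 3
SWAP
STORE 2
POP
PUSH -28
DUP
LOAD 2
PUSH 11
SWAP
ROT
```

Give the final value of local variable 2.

PUSH 73  : 73
NEG      : -73
POP      : (empty)
PUSH -1  : -1
PUSH 3   : -1 3
SWAP     : 3 -1
STORE 2  : 3
POP      : (empty)
PUSH -28 : -28
DUP      : -28 -28
LOAD 2   : -28 -28 -1
PUSH 11  : -28 -28 -1 11
SWAP     : -28 -28 11 -1
ROT      : -28 11 -1 -28

-1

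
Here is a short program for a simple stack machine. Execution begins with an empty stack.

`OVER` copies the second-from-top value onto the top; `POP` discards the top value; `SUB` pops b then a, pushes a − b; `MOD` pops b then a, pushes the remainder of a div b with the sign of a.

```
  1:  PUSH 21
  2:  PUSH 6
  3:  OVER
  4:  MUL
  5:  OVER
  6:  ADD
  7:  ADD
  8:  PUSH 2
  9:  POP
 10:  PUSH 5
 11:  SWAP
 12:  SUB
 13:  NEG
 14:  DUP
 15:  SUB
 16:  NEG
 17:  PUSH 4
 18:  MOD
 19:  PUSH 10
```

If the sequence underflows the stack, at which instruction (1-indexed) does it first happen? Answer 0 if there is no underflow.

PUSH 21 -> 21
PUSH 6  -> 21 6
OVER    -> 21 6 21
MUL     -> 21 126
OVER    -> 21 126 21
ADD     -> 21 147
ADD     -> 168
PUSH 2  -> 168 2
POP     -> 168
PUSH 5  -> 168 5
SWAP    -> 5 168
SUB     -> -163
NEG     -> 163
DUP     -> 163 163
SUB     -> 0
NEG     -> 0
PUSH 4  -> 0 4
MOD     -> 0
PUSH 10 -> 0 10

0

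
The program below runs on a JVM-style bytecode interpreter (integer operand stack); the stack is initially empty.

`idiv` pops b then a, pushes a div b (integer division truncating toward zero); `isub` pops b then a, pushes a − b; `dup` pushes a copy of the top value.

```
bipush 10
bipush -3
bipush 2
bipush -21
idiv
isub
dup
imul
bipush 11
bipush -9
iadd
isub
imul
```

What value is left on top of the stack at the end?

70

bipush 10  -> [10]
bipush -3  -> [10, -3]
bipush 2   -> [10, -3, 2]
bipush -21 -> [10, -3, 2, -21]
idiv       -> [10, -3, 0]
isub       -> [10, -3]
dup        -> [10, -3, -3]
imul       -> [10, 9]
bipush 11  -> [10, 9, 11]
bipush -9  -> [10, 9, 11, -9]
iadd       -> [10, 9, 2]
isub       -> [10, 7]
imul       -> [70]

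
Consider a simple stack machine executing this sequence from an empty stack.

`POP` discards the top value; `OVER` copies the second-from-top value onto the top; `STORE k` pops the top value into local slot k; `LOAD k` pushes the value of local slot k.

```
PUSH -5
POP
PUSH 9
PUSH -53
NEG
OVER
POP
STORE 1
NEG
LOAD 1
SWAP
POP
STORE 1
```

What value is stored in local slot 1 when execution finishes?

PUSH -5  -> [-5]
POP      -> []
PUSH 9   -> [9]
PUSH -53 -> [9, -53]
NEG      -> [9, 53]
OVER     -> [9, 53, 9]
POP      -> [9, 53]
STORE 1  -> [9]
NEG      -> [-9]
LOAD 1   -> [-9, 53]
SWAP     -> [53, -9]
POP      -> [53]
STORE 1  -> []

53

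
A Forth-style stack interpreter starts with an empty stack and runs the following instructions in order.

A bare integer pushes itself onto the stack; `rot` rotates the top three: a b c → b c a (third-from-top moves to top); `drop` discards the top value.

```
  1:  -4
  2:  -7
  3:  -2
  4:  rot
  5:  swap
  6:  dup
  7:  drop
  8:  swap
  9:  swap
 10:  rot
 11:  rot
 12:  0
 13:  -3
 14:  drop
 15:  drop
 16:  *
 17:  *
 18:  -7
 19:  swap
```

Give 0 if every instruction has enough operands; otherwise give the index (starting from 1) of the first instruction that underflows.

0

-4   : [-4]
-7   : [-4, -7]
-2   : [-4, -7, -2]
rot  : [-7, -2, -4]
swap : [-7, -4, -2]
dup  : [-7, -4, -2, -2]
drop : [-7, -4, -2]
swap : [-7, -2, -4]
swap : [-7, -4, -2]
rot  : [-4, -2, -7]
rot  : [-2, -7, -4]
0    : [-2, -7, -4, 0]
-3   : [-2, -7, -4, 0, -3]
drop : [-2, -7, -4, 0]
drop : [-2, -7, -4]
*    : [-2, 28]
*    : [-56]
-7   : [-56, -7]
swap : [-7, -56]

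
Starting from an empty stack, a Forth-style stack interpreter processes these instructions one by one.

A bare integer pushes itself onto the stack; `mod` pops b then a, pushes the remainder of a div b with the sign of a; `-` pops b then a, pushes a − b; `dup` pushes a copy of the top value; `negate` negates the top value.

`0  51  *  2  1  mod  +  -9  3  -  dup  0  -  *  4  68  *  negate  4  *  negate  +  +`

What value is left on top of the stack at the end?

1232

0      -> 0
51     -> 0 51
*      -> 0
2      -> 0 2
1      -> 0 2 1
mod    -> 0 0
+      -> 0
-9     -> 0 -9
3      -> 0 -9 3
-      -> 0 -12
dup    -> 0 -12 -12
0      -> 0 -12 -12 0
-      -> 0 -12 -12
*      -> 0 144
4      -> 0 144 4
68     -> 0 144 4 68
*      -> 0 144 272
negate -> 0 144 -272
4      -> 0 144 -272 4
*      -> 0 144 -1088
negate -> 0 144 1088
+      -> 0 1232
+      -> 1232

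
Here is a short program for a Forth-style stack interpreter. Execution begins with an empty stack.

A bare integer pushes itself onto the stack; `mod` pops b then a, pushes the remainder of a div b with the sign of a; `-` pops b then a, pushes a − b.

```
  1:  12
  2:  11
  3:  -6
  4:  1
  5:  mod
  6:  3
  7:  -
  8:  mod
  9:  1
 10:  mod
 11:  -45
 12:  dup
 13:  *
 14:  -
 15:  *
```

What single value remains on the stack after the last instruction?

12   [12]
11   [12, 11]
-6   [12, 11, -6]
1    [12, 11, -6, 1]
mod  [12, 11, 0]
3    [12, 11, 0, 3]
-    [12, 11, -3]
mod  [12, 2]
1    [12, 2, 1]
mod  [12, 0]
-45  [12, 0, -45]
dup  [12, 0, -45, -45]
*    [12, 0, 2025]
-    [12, -2025]
*    [-24300]

-24300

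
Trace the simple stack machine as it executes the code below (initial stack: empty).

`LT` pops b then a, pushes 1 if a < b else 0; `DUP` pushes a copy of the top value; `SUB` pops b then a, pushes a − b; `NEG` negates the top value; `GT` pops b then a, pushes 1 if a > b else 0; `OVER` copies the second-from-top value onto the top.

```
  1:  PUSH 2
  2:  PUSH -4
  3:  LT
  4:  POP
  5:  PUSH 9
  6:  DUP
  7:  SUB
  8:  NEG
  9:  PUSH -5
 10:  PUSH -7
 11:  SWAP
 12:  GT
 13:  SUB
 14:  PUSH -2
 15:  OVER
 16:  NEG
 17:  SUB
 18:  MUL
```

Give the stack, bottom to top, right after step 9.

[0, -5]

PUSH 2  : 2
PUSH -4 : 2 -4
LT      : 0
POP     : (empty)
PUSH 9  : 9
DUP     : 9 9
SUB     : 0
NEG     : 0
PUSH -5 : 0 -5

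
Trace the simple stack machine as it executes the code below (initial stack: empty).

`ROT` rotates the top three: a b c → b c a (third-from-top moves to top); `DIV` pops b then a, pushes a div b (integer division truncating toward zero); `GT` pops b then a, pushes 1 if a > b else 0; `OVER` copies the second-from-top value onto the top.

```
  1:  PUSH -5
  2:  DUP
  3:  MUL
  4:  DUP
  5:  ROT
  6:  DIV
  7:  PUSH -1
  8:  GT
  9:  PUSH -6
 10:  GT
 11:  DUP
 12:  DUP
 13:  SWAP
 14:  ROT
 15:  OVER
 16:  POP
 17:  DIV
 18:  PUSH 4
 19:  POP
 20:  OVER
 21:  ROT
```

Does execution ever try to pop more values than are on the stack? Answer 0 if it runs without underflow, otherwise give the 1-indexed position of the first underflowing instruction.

PUSH -5 → [-5]
DUP     → [-5, -5]
MUL     → [25]
DUP     → [25, 25]
ROT  — needs 3 operands, stack has 2 → underflow

5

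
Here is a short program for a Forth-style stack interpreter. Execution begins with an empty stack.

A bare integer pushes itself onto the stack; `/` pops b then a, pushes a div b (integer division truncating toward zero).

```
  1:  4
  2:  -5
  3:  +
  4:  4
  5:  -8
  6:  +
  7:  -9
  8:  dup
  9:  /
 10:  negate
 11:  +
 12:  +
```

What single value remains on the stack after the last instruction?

4      -> [4]
-5     -> [4, -5]
+      -> [-1]
4      -> [-1, 4]
-8     -> [-1, 4, -8]
+      -> [-1, -4]
-9     -> [-1, -4, -9]
dup    -> [-1, -4, -9, -9]
/      -> [-1, -4, 1]
negate -> [-1, -4, -1]
+      -> [-1, -5]
+      -> [-6]

-6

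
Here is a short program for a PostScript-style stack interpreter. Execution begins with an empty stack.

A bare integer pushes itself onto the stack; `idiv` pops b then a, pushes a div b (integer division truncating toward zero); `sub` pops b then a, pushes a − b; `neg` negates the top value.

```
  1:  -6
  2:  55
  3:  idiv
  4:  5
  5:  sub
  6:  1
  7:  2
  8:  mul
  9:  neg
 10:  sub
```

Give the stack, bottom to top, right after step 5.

-6   : -6
55   : -6 55
idiv : 0
5    : 0 5
sub  : -5

[-5]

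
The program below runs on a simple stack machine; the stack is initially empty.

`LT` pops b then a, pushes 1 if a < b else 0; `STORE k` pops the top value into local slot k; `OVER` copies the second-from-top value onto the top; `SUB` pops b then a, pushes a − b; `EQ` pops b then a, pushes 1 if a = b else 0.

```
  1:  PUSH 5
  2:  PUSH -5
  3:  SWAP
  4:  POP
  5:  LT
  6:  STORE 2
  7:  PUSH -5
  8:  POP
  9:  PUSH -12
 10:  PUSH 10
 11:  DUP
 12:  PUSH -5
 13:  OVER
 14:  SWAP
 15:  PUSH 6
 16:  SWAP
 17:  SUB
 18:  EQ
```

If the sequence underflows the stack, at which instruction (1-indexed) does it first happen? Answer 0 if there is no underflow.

PUSH 5  : 5
PUSH -5 : 5 -5
SWAP    : -5 5
POP     : -5
LT  — needs 2 operands, stack has 1 → underflow

5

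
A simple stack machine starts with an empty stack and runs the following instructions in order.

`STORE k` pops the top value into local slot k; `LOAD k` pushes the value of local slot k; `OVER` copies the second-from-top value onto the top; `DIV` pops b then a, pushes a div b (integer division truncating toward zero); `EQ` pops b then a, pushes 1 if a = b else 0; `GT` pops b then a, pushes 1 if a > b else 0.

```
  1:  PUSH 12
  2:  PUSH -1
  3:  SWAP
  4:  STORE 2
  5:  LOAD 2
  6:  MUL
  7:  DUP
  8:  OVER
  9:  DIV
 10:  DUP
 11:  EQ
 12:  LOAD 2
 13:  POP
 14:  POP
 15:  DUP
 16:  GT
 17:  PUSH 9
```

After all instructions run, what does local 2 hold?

PUSH 12  12
PUSH -1  12 -1
SWAP     -1 12
STORE 2  -1
LOAD 2   -1 12
MUL      -12
DUP      -12 -12
OVER     -12 -12 -12
DIV      -12 1
DUP      -12 1 1
EQ       -12 1
LOAD 2   -12 1 12
POP      -12 1
POP      -12
DUP      -12 -12
GT       0
PUSH 9   0 9

12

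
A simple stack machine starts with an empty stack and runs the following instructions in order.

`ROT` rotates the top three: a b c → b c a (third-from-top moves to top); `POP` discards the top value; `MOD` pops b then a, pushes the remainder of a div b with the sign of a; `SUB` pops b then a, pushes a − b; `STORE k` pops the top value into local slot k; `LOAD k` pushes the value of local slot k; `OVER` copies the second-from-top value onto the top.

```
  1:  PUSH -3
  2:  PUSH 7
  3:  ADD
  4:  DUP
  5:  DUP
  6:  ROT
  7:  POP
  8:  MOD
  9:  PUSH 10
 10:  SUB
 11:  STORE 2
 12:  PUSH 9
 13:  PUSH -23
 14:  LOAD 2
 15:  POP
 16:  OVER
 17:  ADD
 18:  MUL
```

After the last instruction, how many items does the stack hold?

PUSH -3   -3
PUSH 7    -3 7
ADD       4
DUP       4 4
DUP       4 4 4
ROT       4 4 4
POP       4 4
MOD       0
PUSH 10   0 10
SUB       -10
STORE 2   (empty)
PUSH 9    9
PUSH -23  9 -23
LOAD 2    9 -23 -10
POP       9 -23
OVER      9 -23 9
ADD       9 -14
MUL       -126

1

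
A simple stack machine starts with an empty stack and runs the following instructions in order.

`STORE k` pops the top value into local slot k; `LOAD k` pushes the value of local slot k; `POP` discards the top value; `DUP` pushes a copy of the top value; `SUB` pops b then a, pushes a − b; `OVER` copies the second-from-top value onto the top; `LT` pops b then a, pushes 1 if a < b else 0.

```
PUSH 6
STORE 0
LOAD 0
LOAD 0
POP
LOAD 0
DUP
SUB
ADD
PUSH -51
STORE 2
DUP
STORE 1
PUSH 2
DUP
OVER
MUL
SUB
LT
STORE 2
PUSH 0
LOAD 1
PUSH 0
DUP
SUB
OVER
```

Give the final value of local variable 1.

6

PUSH 6   -> [6]
STORE 0  -> []
LOAD 0   -> [6]
LOAD 0   -> [6, 6]
POP      -> [6]
LOAD 0   -> [6, 6]
DUP      -> [6, 6, 6]
SUB      -> [6, 0]
ADD      -> [6]
PUSH -51 -> [6, -51]
STORE 2  -> [6]
DUP      -> [6, 6]
STORE 1  -> [6]
PUSH 2   -> [6, 2]
DUP      -> [6, 2, 2]
OVER     -> [6, 2, 2, 2]
MUL      -> [6, 2, 4]
SUB      -> [6, -2]
LT       -> [0]
STORE 2  -> []
PUSH 0   -> [0]
LOAD 1   -> [0, 6]
PUSH 0   -> [0, 6, 0]
DUP      -> [0, 6, 0, 0]
SUB      -> [0, 6, 0]
OVER     -> [0, 6, 0, 6]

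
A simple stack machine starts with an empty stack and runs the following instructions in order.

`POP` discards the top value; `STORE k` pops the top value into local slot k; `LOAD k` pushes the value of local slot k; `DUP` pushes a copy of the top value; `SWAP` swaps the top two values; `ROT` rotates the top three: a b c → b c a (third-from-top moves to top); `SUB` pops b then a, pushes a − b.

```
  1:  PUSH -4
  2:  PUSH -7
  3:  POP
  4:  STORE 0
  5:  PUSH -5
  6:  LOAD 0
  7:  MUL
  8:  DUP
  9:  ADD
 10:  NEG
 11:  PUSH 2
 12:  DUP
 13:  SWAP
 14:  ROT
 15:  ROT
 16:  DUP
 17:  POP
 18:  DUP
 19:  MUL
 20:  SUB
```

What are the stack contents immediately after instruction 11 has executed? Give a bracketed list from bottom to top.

PUSH -4  [-4]
PUSH -7  [-4, -7]
POP      [-4]
STORE 0  []
PUSH -5  [-5]
LOAD 0   [-5, -4]
MUL      [20]
DUP      [20, 20]
ADD      [40]
NEG      [-40]
PUSH 2   [-40, 2]

[-40, 2]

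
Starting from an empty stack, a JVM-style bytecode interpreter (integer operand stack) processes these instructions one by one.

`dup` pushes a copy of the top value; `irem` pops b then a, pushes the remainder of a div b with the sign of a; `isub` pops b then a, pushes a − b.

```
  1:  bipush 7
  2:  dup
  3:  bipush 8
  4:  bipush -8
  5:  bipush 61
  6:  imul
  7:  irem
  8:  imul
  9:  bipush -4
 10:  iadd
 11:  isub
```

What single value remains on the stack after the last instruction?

bipush 7   7
dup        7 7
bipush 8   7 7 8
bipush -8  7 7 8 -8
bipush 61  7 7 8 -8 61
imul       7 7 8 -488
irem       7 7 8
imul       7 56
bipush -4  7 56 -4
iadd       7 52
isub       -45

-45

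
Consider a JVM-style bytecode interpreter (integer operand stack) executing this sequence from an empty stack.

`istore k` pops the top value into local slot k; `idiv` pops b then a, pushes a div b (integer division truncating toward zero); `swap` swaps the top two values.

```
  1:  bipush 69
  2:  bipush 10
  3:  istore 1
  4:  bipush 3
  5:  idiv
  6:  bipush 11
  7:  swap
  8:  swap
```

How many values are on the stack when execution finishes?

2

bipush 69 -> 69
bipush 10 -> 69 10
istore 1  -> 69
bipush 3  -> 69 3
idiv      -> 23
bipush 11 -> 23 11
swap      -> 11 23
swap      -> 23 11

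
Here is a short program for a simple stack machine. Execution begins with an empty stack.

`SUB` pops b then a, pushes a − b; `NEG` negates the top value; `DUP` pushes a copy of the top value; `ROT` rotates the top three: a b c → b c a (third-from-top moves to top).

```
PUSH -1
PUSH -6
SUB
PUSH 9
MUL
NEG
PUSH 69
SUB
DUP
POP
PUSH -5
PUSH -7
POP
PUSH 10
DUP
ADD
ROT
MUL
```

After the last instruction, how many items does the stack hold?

PUSH -1 : [-1]
PUSH -6 : [-1, -6]
SUB     : [5]
PUSH 9  : [5, 9]
MUL     : [45]
NEG     : [-45]
PUSH 69 : [-45, 69]
SUB     : [-114]
DUP     : [-114, -114]
POP     : [-114]
PUSH -5 : [-114, -5]
PUSH -7 : [-114, -5, -7]
POP     : [-114, -5]
PUSH 10 : [-114, -5, 10]
DUP     : [-114, -5, 10, 10]
ADD     : [-114, -5, 20]
ROT     : [-5, 20, -114]
MUL     : [-5, -2280]

2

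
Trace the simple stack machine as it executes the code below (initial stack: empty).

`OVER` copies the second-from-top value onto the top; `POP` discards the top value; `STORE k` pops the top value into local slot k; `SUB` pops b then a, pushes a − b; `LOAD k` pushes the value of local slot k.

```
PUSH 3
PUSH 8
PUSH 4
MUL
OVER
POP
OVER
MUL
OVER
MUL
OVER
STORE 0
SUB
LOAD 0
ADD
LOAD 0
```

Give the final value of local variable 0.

PUSH 3  -> 3
PUSH 8  -> 3 8
PUSH 4  -> 3 8 4
MUL     -> 3 32
OVER    -> 3 32 3
POP     -> 3 32
OVER    -> 3 32 3
MUL     -> 3 96
OVER    -> 3 96 3
MUL     -> 3 288
OVER    -> 3 288 3
STORE 0 -> 3 288
SUB     -> -285
LOAD 0  -> -285 3
ADD     -> -282
LOAD 0  -> -282 3

3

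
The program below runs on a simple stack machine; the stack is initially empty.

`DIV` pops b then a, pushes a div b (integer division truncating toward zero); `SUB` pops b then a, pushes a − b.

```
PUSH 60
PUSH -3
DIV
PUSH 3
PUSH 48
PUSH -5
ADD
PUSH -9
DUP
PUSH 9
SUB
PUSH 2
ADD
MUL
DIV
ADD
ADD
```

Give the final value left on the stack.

-17

PUSH 60 → 60
PUSH -3 → 60 -3
DIV     → -20
PUSH 3  → -20 3
PUSH 48 → -20 3 48
PUSH -5 → -20 3 48 -5
ADD     → -20 3 43
PUSH -9 → -20 3 43 -9
DUP     → -20 3 43 -9 -9
PUSH 9  → -20 3 43 -9 -9 9
SUB     → -20 3 43 -9 -18
PUSH 2  → -20 3 43 -9 -18 2
ADD     → -20 3 43 -9 -16
MUL     → -20 3 43 144
DIV     → -20 3 0
ADD     → -20 3
ADD     → -17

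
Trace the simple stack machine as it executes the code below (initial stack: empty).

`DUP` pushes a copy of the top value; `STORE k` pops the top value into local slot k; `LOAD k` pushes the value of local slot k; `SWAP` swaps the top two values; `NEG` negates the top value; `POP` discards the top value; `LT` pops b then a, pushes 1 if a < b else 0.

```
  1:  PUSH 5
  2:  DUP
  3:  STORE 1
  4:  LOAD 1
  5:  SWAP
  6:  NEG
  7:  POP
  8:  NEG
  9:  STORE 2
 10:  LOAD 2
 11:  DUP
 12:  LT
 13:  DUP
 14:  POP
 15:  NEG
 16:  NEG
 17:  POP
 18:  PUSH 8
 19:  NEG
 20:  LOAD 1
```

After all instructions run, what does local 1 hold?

5

PUSH 5  -> 5
DUP     -> 5 5
STORE 1 -> 5
LOAD 1  -> 5 5
SWAP    -> 5 5
NEG     -> 5 -5
POP     -> 5
NEG     -> -5
STORE 2 -> (empty)
LOAD 2  -> -5
DUP     -> -5 -5
LT      -> 0
DUP     -> 0 0
POP     -> 0
NEG     -> 0
NEG     -> 0
POP     -> (empty)
PUSH 8  -> 8
NEG     -> -8
LOAD 1  -> -8 5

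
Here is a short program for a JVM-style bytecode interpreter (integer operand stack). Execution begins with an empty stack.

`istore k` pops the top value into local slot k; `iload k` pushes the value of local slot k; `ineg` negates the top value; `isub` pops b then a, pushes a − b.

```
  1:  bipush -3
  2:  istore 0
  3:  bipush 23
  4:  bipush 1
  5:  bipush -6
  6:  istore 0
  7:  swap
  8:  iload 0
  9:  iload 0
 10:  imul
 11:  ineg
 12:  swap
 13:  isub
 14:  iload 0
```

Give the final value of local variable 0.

-6

bipush -3  -3
istore 0   (empty)
bipush 23  23
bipush 1   23 1
bipush -6  23 1 -6
istore 0   23 1
swap       1 23
iload 0    1 23 -6
iload 0    1 23 -6 -6
imul       1 23 36
ineg       1 23 -36
swap       1 -36 23
isub       1 -59
iload 0    1 -59 -6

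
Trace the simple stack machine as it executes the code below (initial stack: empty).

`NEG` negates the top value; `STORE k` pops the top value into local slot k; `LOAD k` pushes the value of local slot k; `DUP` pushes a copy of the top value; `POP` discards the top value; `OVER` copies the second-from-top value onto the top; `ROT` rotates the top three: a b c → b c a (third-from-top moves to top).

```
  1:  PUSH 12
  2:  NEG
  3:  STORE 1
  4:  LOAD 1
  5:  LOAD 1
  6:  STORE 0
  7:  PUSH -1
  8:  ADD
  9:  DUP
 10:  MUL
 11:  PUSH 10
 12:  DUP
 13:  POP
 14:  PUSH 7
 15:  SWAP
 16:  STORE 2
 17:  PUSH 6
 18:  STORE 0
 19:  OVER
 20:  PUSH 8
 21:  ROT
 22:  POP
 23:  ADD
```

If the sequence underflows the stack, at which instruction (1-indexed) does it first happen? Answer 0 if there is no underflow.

PUSH 12  12
NEG      -12
STORE 1  (empty)
LOAD 1   -12
LOAD 1   -12 -12
STORE 0  -12
PUSH -1  -12 -1
ADD      -13
DUP      -13 -13
MUL      169
PUSH 10  169 10
DUP      169 10 10
POP      169 10
PUSH 7   169 10 7
SWAP     169 7 10
STORE 2  169 7
PUSH 6   169 7 6
STORE 0  169 7
OVER     169 7 169
PUSH 8   169 7 169 8
ROT      169 169 8 7
POP      169 169 8
ADD      169 177

0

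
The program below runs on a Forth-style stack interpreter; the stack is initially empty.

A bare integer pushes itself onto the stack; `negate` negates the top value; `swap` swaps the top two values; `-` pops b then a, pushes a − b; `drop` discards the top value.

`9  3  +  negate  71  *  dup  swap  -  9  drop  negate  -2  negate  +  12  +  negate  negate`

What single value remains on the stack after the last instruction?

14

9       [9]
3       [9, 3]
+       [12]
negate  [-12]
71      [-12, 71]
*       [-852]
dup     [-852, -852]
swap    [-852, -852]
-       [0]
9       [0, 9]
drop    [0]
negate  [0]
-2      [0, -2]
negate  [0, 2]
+       [2]
12      [2, 12]
+       [14]
negate  [-14]
negate  [14]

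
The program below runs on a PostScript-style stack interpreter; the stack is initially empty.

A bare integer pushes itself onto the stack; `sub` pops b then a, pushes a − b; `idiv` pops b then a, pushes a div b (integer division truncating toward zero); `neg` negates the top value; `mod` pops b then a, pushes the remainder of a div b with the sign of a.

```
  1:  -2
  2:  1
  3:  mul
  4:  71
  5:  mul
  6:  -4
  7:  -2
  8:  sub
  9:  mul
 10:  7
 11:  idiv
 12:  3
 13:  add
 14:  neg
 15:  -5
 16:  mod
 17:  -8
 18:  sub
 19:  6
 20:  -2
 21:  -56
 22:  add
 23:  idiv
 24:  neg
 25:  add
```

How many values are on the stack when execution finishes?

1

-2   -> [-2]
1    -> [-2, 1]
mul  -> [-2]
71   -> [-2, 71]
mul  -> [-142]
-4   -> [-142, -4]
-2   -> [-142, -4, -2]
sub  -> [-142, -2]
mul  -> [284]
7    -> [284, 7]
idiv -> [40]
3    -> [40, 3]
add  -> [43]
neg  -> [-43]
-5   -> [-43, -5]
mod  -> [-3]
-8   -> [-3, -8]
sub  -> [5]
6    -> [5, 6]
-2   -> [5, 6, -2]
-56  -> [5, 6, -2, -56]
add  -> [5, 6, -58]
idiv -> [5, 0]
neg  -> [5, 0]
add  -> [5]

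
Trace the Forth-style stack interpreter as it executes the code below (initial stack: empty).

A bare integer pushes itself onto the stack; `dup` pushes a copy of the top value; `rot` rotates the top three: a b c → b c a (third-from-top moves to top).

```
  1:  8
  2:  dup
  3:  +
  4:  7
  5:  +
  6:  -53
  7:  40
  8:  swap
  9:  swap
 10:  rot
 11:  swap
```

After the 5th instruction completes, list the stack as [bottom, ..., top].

[23]

8   -> [8]
dup -> [8, 8]
+   -> [16]
7   -> [16, 7]
+   -> [23]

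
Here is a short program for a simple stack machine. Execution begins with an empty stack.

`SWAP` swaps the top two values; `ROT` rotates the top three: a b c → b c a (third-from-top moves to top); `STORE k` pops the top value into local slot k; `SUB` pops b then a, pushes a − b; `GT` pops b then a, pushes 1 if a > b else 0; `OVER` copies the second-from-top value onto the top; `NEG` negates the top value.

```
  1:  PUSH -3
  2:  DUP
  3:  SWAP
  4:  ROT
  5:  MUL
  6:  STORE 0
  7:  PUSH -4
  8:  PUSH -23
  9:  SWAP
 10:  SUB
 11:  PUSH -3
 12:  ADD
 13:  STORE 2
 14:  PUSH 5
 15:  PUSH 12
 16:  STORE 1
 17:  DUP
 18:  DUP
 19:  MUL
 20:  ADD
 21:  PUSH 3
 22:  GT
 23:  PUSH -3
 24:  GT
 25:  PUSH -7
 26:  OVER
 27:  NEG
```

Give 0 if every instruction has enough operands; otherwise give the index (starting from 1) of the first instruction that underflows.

4

PUSH -3 : -3
DUP     : -3 -3
SWAP    : -3 -3
ROT  — needs 3 operands, stack has 2 → underflow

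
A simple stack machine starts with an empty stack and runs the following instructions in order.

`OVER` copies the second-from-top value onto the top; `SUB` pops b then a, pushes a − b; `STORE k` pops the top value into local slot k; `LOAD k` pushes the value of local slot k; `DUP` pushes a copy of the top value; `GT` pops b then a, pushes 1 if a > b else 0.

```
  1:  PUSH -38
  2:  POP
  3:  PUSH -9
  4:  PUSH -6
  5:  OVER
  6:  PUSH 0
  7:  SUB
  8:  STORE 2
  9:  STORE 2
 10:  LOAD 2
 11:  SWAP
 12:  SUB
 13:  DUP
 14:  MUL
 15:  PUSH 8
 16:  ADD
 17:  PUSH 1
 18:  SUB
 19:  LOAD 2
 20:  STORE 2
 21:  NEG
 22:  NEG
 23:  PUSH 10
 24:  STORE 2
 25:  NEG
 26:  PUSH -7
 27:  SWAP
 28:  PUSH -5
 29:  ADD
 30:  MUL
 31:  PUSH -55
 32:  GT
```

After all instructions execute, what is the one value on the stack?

PUSH -38 → [-38]
POP      → []
PUSH -9  → [-9]
PUSH -6  → [-9, -6]
OVER     → [-9, -6, -9]
PUSH 0   → [-9, -6, -9, 0]
SUB      → [-9, -6, -9]
STORE 2  → [-9, -6]
STORE 2  → [-9]
LOAD 2   → [-9, -6]
SWAP     → [-6, -9]
SUB      → [3]
DUP      → [3, 3]
MUL      → [9]
PUSH 8   → [9, 8]
ADD      → [17]
PUSH 1   → [17, 1]
SUB      → [16]
LOAD 2   → [16, -6]
STORE 2  → [16]
NEG      → [-16]
NEG      → [16]
PUSH 10  → [16, 10]
STORE 2  → [16]
NEG      → [-16]
PUSH -7  → [-16, -7]
SWAP     → [-7, -16]
PUSH -5  → [-7, -16, -5]
ADD      → [-7, -21]
MUL      → [147]
PUSH -55 → [147, -55]
GT       → [1]

1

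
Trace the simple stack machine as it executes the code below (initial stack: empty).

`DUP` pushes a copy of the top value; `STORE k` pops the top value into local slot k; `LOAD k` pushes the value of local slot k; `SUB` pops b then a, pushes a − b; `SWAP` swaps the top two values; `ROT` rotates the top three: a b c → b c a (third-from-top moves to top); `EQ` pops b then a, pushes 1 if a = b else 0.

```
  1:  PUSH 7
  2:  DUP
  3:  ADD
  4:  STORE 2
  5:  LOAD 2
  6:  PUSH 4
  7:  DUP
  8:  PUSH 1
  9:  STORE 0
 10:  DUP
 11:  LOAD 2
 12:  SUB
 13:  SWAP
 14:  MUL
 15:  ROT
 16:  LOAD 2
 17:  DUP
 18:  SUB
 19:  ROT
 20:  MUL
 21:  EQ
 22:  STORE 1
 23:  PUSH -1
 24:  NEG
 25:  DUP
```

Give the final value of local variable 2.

14

PUSH 7  → [7]
DUP     → [7, 7]
ADD     → [14]
STORE 2 → []
LOAD 2  → [14]
PUSH 4  → [14, 4]
DUP     → [14, 4, 4]
PUSH 1  → [14, 4, 4, 1]
STORE 0 → [14, 4, 4]
DUP     → [14, 4, 4, 4]
LOAD 2  → [14, 4, 4, 4, 14]
SUB     → [14, 4, 4, -10]
SWAP    → [14, 4, -10, 4]
MUL     → [14, 4, -40]
ROT     → [4, -40, 14]
LOAD 2  → [4, -40, 14, 14]
DUP     → [4, -40, 14, 14, 14]
SUB     → [4, -40, 14, 0]
ROT     → [4, 14, 0, -40]
MUL     → [4, 14, 0]
EQ      → [4, 0]
STORE 1 → [4]
PUSH -1 → [4, -1]
NEG     → [4, 1]
DUP     → [4, 1, 1]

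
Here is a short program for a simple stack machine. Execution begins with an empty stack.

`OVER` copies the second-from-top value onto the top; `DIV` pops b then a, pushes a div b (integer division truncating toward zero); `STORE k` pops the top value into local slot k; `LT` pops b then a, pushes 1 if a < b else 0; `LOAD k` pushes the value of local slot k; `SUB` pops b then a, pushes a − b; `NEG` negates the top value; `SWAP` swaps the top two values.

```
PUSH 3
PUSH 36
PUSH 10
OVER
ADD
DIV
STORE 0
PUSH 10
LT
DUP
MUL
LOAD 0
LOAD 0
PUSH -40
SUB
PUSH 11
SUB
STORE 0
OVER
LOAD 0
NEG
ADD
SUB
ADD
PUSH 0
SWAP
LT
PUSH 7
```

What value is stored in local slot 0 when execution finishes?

PUSH 3   : 3
PUSH 36  : 3 36
PUSH 10  : 3 36 10
OVER     : 3 36 10 36
ADD      : 3 36 46
DIV      : 3 0
STORE 0  : 3
PUSH 10  : 3 10
LT       : 1
DUP      : 1 1
MUL      : 1
LOAD 0   : 1 0
LOAD 0   : 1 0 0
PUSH -40 : 1 0 0 -40
SUB      : 1 0 40
PUSH 11  : 1 0 40 11
SUB      : 1 0 29
STORE 0  : 1 0
OVER     : 1 0 1
LOAD 0   : 1 0 1 29
NEG      : 1 0 1 -29
ADD      : 1 0 -28
SUB      : 1 28
ADD      : 29
PUSH 0   : 29 0
SWAP     : 0 29
LT       : 1
PUSH 7   : 1 7

29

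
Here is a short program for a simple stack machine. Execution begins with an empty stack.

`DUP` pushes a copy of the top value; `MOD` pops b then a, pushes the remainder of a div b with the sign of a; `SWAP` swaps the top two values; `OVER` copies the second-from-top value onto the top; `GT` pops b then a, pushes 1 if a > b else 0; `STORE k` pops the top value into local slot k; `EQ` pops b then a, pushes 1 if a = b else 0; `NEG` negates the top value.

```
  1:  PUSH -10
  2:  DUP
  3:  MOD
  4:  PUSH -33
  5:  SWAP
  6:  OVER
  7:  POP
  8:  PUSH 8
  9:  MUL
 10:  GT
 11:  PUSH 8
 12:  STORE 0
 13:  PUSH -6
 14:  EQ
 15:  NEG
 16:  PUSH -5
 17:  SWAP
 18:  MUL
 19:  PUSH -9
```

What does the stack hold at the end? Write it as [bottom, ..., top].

[0, -9]

PUSH -10  -10
DUP       -10 -10
MOD       0
PUSH -33  0 -33
SWAP      -33 0
OVER      -33 0 -33
POP       -33 0
PUSH 8    -33 0 8
MUL       -33 0
GT        0
PUSH 8    0 8
STORE 0   0
PUSH -6   0 -6
EQ        0
NEG       0
PUSH -5   0 -5
SWAP      -5 0
MUL       0
PUSH -9   0 -9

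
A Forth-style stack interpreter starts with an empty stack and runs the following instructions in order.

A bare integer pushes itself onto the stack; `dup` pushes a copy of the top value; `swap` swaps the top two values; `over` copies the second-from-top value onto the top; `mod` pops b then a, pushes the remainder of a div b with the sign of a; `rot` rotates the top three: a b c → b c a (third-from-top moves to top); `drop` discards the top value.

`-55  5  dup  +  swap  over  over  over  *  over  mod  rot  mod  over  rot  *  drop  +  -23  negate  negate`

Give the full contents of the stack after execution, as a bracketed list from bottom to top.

[10, -23]

-55    → -55
5      → -55 5
dup    → -55 5 5
+      → -55 10
swap   → 10 -55
over   → 10 -55 10
over   → 10 -55 10 -55
over   → 10 -55 10 -55 10
*      → 10 -55 10 -550
over   → 10 -55 10 -550 10
mod    → 10 -55 10 0
rot    → 10 10 0 -55
mod    → 10 10 0
over   → 10 10 0 10
rot    → 10 0 10 10
*      → 10 0 100
drop   → 10 0
+      → 10
-23    → 10 -23
negate → 10 23
negate → 10 -23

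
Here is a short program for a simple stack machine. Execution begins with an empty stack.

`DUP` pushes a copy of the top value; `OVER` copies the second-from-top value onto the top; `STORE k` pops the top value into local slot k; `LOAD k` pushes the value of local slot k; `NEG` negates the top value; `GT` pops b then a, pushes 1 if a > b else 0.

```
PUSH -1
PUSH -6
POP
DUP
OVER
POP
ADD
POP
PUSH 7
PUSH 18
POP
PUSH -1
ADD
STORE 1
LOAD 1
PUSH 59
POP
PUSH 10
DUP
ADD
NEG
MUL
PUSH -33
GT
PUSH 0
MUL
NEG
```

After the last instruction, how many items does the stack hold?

1

PUSH -1  -> -1
PUSH -6  -> -1 -6
POP      -> -1
DUP      -> -1 -1
OVER     -> -1 -1 -1
POP      -> -1 -1
ADD      -> -2
POP      -> (empty)
PUSH 7   -> 7
PUSH 18  -> 7 18
POP      -> 7
PUSH -1  -> 7 -1
ADD      -> 6
STORE 1  -> (empty)
LOAD 1   -> 6
PUSH 59  -> 6 59
POP      -> 6
PUSH 10  -> 6 10
DUP      -> 6 10 10
ADD      -> 6 20
NEG      -> 6 -20
MUL      -> -120
PUSH -33 -> -120 -33
GT       -> 0
PUSH 0   -> 0 0
MUL      -> 0
NEG      -> 0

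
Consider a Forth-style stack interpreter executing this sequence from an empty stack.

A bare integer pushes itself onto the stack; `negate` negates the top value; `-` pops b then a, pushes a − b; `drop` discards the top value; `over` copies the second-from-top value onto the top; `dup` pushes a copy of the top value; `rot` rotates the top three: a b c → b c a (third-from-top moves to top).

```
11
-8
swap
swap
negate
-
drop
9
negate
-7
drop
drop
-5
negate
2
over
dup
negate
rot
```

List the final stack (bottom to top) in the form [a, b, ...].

11     : 11
-8     : 11 -8
swap   : -8 11
swap   : 11 -8
negate : 11 8
-      : 3
drop   : (empty)
9      : 9
negate : -9
-7     : -9 -7
drop   : -9
drop   : (empty)
-5     : -5
negate : 5
2      : 5 2
over   : 5 2 5
dup    : 5 2 5 5
negate : 5 2 5 -5
rot    : 5 5 -5 2

[5, 5, -5, 2]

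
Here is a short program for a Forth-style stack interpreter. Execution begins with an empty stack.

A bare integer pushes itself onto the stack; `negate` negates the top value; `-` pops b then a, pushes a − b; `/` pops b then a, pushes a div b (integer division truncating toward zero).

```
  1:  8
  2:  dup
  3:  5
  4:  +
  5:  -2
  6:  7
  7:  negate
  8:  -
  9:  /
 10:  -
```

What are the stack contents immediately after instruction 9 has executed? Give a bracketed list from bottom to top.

[8, 2]

8      → [8]
dup    → [8, 8]
5      → [8, 8, 5]
+      → [8, 13]
-2     → [8, 13, -2]
7      → [8, 13, -2, 7]
negate → [8, 13, -2, -7]
-      → [8, 13, 5]
/      → [8, 2]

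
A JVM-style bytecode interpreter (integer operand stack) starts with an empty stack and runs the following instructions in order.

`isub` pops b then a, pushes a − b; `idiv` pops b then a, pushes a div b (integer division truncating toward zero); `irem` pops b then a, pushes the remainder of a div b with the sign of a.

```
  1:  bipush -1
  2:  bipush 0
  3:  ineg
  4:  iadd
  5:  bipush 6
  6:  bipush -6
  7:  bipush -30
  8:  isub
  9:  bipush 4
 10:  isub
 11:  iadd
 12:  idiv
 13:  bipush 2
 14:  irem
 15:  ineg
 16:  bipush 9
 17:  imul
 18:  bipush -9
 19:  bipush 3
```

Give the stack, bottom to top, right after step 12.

bipush -1  → [-1]
bipush 0   → [-1, 0]
ineg       → [-1, 0]
iadd       → [-1]
bipush 6   → [-1, 6]
bipush -6  → [-1, 6, -6]
bipush -30 → [-1, 6, -6, -30]
isub       → [-1, 6, 24]
bipush 4   → [-1, 6, 24, 4]
isub       → [-1, 6, 20]
iadd       → [-1, 26]
idiv       → [0]

[0]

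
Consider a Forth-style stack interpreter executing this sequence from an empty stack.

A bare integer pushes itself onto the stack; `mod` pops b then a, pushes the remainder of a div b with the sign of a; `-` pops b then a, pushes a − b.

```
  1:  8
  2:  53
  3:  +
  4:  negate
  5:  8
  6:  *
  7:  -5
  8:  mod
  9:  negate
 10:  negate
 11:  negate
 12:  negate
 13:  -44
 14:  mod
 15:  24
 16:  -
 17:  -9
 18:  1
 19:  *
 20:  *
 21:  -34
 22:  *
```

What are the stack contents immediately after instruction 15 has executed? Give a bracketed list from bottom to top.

[-3, 24]

8      -> [8]
53     -> [8, 53]
+      -> [61]
negate -> [-61]
8      -> [-61, 8]
*      -> [-488]
-5     -> [-488, -5]
mod    -> [-3]
negate -> [3]
negate -> [-3]
negate -> [3]
negate -> [-3]
-44    -> [-3, -44]
mod    -> [-3]
24     -> [-3, 24]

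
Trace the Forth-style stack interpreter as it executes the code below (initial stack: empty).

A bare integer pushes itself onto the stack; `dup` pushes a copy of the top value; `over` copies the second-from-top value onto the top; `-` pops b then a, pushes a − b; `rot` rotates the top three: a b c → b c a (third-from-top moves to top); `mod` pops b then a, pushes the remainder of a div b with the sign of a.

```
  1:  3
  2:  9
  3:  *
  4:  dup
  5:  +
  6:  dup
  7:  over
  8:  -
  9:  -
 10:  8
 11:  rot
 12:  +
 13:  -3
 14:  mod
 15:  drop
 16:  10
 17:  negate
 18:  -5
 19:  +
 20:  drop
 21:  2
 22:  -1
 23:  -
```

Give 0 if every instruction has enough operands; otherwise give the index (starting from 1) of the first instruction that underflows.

3     [3]
9     [3, 9]
*     [27]
dup   [27, 27]
+     [54]
dup   [54, 54]
over  [54, 54, 54]
-     [54, 0]
-     [54]
8     [54, 8]
rot  — needs 3 operands, stack has 2 → underflow

11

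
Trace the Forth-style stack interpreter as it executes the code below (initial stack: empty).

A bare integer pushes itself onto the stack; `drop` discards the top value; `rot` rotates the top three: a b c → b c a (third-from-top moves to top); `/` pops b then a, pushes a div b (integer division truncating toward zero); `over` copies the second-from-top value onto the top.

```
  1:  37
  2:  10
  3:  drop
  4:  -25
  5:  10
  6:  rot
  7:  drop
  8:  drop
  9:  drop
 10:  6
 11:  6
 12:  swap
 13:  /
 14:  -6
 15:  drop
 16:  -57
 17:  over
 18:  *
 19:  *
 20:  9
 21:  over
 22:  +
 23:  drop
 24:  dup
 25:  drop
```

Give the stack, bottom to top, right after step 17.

37    37
10    37 10
drop  37
-25   37 -25
10    37 -25 10
rot   -25 10 37
drop  -25 10
drop  -25
drop  (empty)
6     6
6     6 6
swap  6 6
/     1
-6    1 -6
drop  1
-57   1 -57
over  1 -57 1

[1, -57, 1]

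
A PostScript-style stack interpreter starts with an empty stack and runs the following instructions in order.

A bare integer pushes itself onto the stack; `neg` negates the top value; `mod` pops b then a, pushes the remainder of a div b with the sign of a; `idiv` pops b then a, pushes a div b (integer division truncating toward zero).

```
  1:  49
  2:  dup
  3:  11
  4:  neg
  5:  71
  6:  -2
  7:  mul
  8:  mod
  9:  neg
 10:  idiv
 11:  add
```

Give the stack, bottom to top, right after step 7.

49   49
dup  49 49
11   49 49 11
neg  49 49 -11
71   49 49 -11 71
-2   49 49 -11 71 -2
mul  49 49 -11 -142

[49, 49, -11, -142]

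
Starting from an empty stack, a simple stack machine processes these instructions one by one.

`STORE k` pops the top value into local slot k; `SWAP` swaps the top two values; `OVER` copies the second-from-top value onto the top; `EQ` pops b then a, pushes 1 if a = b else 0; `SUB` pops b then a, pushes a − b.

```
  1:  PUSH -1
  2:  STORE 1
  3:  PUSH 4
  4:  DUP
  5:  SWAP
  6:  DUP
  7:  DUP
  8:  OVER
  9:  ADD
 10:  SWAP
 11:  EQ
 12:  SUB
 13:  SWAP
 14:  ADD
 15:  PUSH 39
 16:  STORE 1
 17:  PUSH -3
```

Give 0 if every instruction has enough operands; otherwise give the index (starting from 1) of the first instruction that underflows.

0

PUSH -1 : -1
STORE 1 : (empty)
PUSH 4  : 4
DUP     : 4 4
SWAP    : 4 4
DUP     : 4 4 4
DUP     : 4 4 4 4
OVER    : 4 4 4 4 4
ADD     : 4 4 4 8
SWAP    : 4 4 8 4
EQ      : 4 4 0
SUB     : 4 4
SWAP    : 4 4
ADD     : 8
PUSH 39 : 8 39
STORE 1 : 8
PUSH -3 : 8 -3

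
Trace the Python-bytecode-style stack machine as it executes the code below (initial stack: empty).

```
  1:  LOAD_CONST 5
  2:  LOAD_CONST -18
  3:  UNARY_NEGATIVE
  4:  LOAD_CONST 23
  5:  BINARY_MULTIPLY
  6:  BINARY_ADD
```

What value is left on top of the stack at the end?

419

LOAD_CONST 5    : [5]
LOAD_CONST -18  : [5, -18]
UNARY_NEGATIVE  : [5, 18]
LOAD_CONST 23   : [5, 18, 23]
BINARY_MULTIPLY : [5, 414]
BINARY_ADD      : [419]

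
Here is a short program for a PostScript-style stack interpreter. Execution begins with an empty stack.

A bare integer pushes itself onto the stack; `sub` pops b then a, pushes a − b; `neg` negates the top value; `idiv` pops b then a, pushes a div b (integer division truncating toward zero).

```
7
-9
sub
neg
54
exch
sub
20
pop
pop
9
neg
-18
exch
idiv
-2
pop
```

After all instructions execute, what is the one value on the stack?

2

7    -> [7]
-9   -> [7, -9]
sub  -> [16]
neg  -> [-16]
54   -> [-16, 54]
exch -> [54, -16]
sub  -> [70]
20   -> [70, 20]
pop  -> [70]
pop  -> []
9    -> [9]
neg  -> [-9]
-18  -> [-9, -18]
exch -> [-18, -9]
idiv -> [2]
-2   -> [2, -2]
pop  -> [2]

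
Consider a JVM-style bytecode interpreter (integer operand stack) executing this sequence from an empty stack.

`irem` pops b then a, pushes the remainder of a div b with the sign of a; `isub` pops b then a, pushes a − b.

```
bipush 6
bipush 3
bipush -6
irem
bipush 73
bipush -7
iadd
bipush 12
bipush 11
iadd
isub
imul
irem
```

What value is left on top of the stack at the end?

bipush 6   6
bipush 3   6 3
bipush -6  6 3 -6
irem       6 3
bipush 73  6 3 73
bipush -7  6 3 73 -7
iadd       6 3 66
bipush 12  6 3 66 12
bipush 11  6 3 66 12 11
iadd       6 3 66 23
isub       6 3 43
imul       6 129
irem       6

6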